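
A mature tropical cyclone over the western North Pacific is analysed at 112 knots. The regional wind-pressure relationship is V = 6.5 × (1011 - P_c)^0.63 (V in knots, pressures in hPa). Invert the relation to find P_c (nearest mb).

919 mb

ΔP = (V / 6.5)^(1/0.63) = (112/6.5)^1.587.
112/6.5 = 17.231; 17.231^1.587 ≈ 91.70 mb.
P_c = 1011 − 91.70 = 919.30 ≈ 919 mb.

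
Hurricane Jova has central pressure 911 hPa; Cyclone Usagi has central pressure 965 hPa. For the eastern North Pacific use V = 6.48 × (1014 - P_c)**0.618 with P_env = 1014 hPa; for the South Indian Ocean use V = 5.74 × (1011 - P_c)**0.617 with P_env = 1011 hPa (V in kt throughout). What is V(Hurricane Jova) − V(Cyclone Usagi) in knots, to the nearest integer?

53 kt

Hurricane Jova: ΔP = 103; V ≈ 6.48 × 103^0.618 ≈ 113.63 kt.
Cyclone Usagi: ΔP = 46; V ≈ 5.74 × 46^0.617 ≈ 60.93 kt.
Difference ≈ 113.63 − 60.93 = 52.70 → 53 kt.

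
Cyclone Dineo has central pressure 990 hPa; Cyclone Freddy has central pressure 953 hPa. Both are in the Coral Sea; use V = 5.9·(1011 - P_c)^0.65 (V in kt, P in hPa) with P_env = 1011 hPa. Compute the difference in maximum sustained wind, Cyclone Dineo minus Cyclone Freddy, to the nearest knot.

Cyclone Dineo: ΔP = 21; V ≈ 5.9 × 21^0.65 ≈ 42.69 kt.
Cyclone Freddy: ΔP = 58; V ≈ 5.9 × 58^0.65 ≈ 82.62 kt.
Difference ≈ 42.69 − 82.62 = -39.93 → -40 kt.

-40 kt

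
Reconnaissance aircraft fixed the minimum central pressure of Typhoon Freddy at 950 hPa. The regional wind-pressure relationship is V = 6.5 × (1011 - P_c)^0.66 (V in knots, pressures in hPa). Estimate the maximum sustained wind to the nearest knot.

ΔP = 1011 − 950 = 61 hPa.
61^0.66 ≈ 15.077.
V ≈ 6.5 × 15.077 ≈ 98.0 kt.

98 kt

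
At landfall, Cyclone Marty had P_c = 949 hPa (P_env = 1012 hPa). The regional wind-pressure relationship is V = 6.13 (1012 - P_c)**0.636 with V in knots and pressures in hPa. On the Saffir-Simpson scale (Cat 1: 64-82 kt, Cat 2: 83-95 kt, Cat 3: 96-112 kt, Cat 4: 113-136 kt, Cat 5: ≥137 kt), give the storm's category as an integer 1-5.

ΔP = 1012 − 949 = 63 hPa.
V ≈ 6.13 × 63^0.636 = 6.13 × 13.94 ≈ 85 kt.
85 kt falls in the Category 2 band.

2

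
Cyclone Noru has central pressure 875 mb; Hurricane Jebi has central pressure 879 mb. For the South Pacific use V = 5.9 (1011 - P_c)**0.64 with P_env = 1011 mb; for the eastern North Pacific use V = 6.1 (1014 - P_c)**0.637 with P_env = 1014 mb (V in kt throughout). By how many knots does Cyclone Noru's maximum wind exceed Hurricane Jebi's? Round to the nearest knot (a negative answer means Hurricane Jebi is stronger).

Cyclone Noru: ΔP = 136; V ≈ 5.9 × 136^0.64 ≈ 136.87 kt.
Hurricane Jebi: ΔP = 135; V ≈ 6.1 × 135^0.637 ≈ 138.79 kt.
Difference ≈ 136.87 − 138.79 = -1.92 → -2 kt.

-2 kt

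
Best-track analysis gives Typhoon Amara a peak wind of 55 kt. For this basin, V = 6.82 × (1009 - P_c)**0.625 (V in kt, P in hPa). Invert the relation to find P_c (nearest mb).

ΔP = (V / 6.82)^(1/0.625) = (55/6.82)^1.600.
55/6.82 = 8.065; 8.065^1.600 ≈ 28.22 mb.
P_c = 1009 − 28.22 = 980.78 ≈ 981 mb.

981 mb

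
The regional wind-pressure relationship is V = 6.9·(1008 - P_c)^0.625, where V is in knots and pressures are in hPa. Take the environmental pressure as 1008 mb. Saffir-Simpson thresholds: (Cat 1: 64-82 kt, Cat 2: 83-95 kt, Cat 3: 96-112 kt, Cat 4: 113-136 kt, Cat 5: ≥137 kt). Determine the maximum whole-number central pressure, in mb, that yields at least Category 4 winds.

920 mb

Category 4 begins at V = 113 kt.
Required ΔP = (113/6.9)^(1/0.625) = 16.377^1.600 ≈ 87.65 mb.
P_c ≤ 1008 − 87.65 = 920.35, so the highest integer P_c is 920 mb.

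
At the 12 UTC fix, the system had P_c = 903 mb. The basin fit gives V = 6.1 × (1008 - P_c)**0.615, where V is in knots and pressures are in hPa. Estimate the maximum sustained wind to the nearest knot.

ΔP = 1008 − 903 = 105 mb.
105^0.615 ≈ 17.500.
V ≈ 6.1 × 17.500 ≈ 106.7 kt.

107 kt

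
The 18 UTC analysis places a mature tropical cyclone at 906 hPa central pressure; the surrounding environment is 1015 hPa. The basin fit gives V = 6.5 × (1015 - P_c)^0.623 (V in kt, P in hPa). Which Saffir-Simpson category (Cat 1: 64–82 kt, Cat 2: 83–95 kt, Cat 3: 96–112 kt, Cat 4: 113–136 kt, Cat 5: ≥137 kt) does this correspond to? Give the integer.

4

ΔP = 1015 − 906 = 109 hPa.
V ≈ 6.5 × 109^0.623 = 6.5 × 18.59 ≈ 121 kt.
121 kt falls in the Category 4 band.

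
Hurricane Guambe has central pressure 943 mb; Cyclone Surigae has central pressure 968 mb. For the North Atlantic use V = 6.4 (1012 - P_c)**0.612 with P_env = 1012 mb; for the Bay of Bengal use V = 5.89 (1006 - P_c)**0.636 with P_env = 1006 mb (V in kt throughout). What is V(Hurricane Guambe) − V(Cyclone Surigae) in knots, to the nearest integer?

Hurricane Guambe: ΔP = 69; V ≈ 6.4 × 69^0.612 ≈ 85.42 kt.
Cyclone Surigae: ΔP = 38; V ≈ 5.89 × 38^0.636 ≈ 59.55 kt.
Difference ≈ 85.42 − 59.55 = 25.87 → 26 kt.

26 kt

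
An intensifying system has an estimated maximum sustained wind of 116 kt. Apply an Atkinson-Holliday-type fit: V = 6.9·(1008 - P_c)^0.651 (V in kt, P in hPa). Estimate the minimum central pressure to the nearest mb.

932 mb

ΔP = (V / 6.9)^(1/0.651) = (116/6.9)^1.536.
116/6.9 = 16.812; 16.812^1.536 ≈ 76.32 mb.
P_c = 1008 − 76.32 = 931.68 ≈ 932 mb.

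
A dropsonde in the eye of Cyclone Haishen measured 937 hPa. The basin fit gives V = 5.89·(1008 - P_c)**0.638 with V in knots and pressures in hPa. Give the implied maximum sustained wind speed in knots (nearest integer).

89 kt

ΔP = 1008 − 937 = 71 hPa.
71^0.638 ≈ 15.174.
V ≈ 5.89 × 15.174 ≈ 89.4 kt.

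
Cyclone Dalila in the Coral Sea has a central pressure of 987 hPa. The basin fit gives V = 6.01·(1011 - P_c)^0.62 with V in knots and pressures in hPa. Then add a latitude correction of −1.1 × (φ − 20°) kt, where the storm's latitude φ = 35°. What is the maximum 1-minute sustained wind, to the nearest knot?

ΔP = 1011 − 987 = 24 hPa.
24^0.62 ≈ 7.173.
V ≈ 6.01 × 7.173 ≈ 43.1 kt.
Latitude correction: −1.1 × (35 − 20) = -16.5 kt.
Corrected V ≈ 26.6 kt → 27 kt.

27 kt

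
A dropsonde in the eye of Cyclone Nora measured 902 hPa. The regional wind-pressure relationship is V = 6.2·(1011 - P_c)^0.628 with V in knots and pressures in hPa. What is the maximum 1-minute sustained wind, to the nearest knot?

118 kt

ΔP = 1011 − 902 = 109 hPa.
109^0.628 ≈ 19.033.
V ≈ 6.2 × 19.033 ≈ 118.0 kt.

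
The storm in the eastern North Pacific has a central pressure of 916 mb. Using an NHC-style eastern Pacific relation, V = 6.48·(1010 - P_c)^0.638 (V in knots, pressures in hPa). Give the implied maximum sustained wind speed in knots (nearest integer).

118 kt

ΔP = 1010 − 916 = 94 mb.
94^0.638 ≈ 18.149.
V ≈ 6.48 × 18.149 ≈ 117.6 kt.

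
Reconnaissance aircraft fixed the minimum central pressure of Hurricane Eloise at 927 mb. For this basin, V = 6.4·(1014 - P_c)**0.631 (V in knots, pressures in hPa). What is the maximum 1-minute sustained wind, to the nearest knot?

107 kt

ΔP = 1014 − 927 = 87 mb.
87^0.631 ≈ 16.743.
V ≈ 6.4 × 16.743 ≈ 107.2 kt.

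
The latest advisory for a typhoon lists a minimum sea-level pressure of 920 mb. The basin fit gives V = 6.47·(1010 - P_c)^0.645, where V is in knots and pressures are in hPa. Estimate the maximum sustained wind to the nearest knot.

118 kt

ΔP = 1010 − 920 = 90 mb.
90^0.645 ≈ 18.217.
V ≈ 6.47 × 18.217 ≈ 117.9 kt.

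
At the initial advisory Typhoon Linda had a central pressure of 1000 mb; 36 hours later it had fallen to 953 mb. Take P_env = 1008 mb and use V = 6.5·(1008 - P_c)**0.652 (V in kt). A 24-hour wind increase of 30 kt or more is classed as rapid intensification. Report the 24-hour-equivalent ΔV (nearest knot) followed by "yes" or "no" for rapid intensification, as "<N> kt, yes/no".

V₁: ΔP = 8, V ≈ 6.5 × 8^0.652 ≈ 25.22 kt.
V₂: ΔP = 55, V ≈ 6.5 × 55^0.652 ≈ 88.64 kt.
ΔV over 36 h = 63.42 kt → 24 h equivalent = 63.42 × 24/36 ≈ 42.28 kt.
42 kt ≥ 30 kt ⇒ rapid intensification.

42 kt, yes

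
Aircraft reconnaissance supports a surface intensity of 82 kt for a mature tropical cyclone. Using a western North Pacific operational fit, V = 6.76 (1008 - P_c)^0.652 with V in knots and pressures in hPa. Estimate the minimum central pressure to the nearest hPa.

ΔP = (V / 6.76)^(1/0.652) = (82/6.76)^1.534.
82/6.76 = 12.130; 12.130^1.534 ≈ 45.96 hPa.
P_c = 1008 − 45.96 = 962.04 ≈ 962 hPa.

962 hPa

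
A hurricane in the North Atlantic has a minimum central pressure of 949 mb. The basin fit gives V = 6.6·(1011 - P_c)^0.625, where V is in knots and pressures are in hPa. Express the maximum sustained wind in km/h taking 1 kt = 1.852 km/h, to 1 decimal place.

ΔP = 1011 − 949 = 62 mb.
V ≈ 6.6 × 62^0.625 = 6.6 × 13.190 ≈ 87.054 kt.
87.054 × 1.852 ≈ 161.22 km/h → 161.2 km/h.

161.2 km/h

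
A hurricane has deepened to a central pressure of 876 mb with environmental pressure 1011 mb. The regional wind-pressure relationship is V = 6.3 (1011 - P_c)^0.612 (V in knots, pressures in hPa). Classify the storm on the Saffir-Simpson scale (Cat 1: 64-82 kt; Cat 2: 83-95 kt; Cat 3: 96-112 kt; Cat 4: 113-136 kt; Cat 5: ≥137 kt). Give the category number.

ΔP = 1011 − 876 = 135 mb.
V ≈ 6.3 × 135^0.612 = 6.3 × 20.13 ≈ 127 kt.
127 kt falls in the Category 4 band.

4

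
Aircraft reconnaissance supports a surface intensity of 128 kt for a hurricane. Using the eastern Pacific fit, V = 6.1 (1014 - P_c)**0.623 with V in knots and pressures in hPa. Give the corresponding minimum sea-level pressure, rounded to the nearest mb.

882 mb

ΔP = (V / 6.1)^(1/0.623) = (128/6.1)^1.605.
128/6.1 = 20.984; 20.984^1.605 ≈ 132.37 mb.
P_c = 1014 − 132.37 = 881.63 ≈ 882 mb.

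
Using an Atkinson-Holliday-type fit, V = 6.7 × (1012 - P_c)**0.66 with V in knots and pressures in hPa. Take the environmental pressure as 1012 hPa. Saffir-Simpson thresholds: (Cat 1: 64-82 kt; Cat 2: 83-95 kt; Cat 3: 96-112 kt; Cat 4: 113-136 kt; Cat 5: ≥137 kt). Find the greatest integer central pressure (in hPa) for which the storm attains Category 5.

915 hPa

Category 5 begins at V = 137 kt.
Required ΔP = (137/6.7)^(1/0.66) = 20.448^1.515 ≈ 96.79 hPa.
P_c ≤ 1012 − 96.79 = 915.21, so the highest integer P_c is 915 hPa.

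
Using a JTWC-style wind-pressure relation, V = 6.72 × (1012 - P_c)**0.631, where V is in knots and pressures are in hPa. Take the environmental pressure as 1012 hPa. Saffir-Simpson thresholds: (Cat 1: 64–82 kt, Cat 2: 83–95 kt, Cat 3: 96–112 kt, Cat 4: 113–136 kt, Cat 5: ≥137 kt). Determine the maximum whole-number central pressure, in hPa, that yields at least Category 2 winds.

Category 2 begins at V = 83 kt.
Required ΔP = (83/6.72)^(1/0.631) = 12.351^1.585 ≈ 53.72 hPa.
P_c ≤ 1012 − 53.72 = 958.28, so the highest integer P_c is 958 hPa.

958 hPa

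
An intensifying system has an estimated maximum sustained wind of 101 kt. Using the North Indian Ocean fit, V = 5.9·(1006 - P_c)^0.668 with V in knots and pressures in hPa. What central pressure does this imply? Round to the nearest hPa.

ΔP = (V / 5.9)^(1/0.668) = (101/5.9)^1.497.
101/5.9 = 17.119; 17.119^1.497 ≈ 70.23 hPa.
P_c = 1006 − 70.23 = 935.77 ≈ 936 hPa.

936 hPa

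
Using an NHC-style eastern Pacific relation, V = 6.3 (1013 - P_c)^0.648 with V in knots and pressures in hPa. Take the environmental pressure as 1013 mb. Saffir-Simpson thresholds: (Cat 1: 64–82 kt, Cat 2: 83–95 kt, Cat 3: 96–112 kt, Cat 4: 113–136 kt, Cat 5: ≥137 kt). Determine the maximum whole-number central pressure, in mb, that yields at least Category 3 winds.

946 mb

Category 3 begins at V = 96 kt.
Required ΔP = (96/6.3)^(1/0.648) = 15.238^1.543 ≈ 66.91 mb.
P_c ≤ 1013 − 66.91 = 946.09, so the highest integer P_c is 946 mb.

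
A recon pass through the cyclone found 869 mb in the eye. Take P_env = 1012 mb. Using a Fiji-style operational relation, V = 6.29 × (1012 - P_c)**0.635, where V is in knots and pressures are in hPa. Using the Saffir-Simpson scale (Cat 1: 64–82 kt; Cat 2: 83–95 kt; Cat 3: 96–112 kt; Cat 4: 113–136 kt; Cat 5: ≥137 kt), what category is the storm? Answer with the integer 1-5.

5

ΔP = 1012 − 869 = 143 mb.
V ≈ 6.29 × 143^0.635 = 6.29 × 23.37 ≈ 147 kt.
147 kt falls in the Category 5 band.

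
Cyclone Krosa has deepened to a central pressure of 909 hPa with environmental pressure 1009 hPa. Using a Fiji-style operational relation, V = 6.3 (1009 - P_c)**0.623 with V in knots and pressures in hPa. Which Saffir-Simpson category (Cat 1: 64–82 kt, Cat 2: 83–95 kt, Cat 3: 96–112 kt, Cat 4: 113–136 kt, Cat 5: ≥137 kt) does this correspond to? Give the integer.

3

ΔP = 1009 − 909 = 100 hPa.
V ≈ 6.3 × 100^0.623 = 6.3 × 17.62 ≈ 111 kt.
111 kt falls in the Category 3 band.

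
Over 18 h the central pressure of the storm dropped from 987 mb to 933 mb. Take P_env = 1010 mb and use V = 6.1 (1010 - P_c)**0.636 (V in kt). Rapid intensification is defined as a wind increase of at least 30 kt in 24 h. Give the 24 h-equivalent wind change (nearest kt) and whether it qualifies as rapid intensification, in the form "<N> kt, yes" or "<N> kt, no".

V₁: ΔP = 23, V ≈ 6.1 × 23^0.636 ≈ 44.81 kt.
V₂: ΔP = 77, V ≈ 6.1 × 77^0.636 ≈ 96.64 kt.
ΔV over 18 h = 51.83 kt → 24 h equivalent = 51.83 × 24/18 ≈ 69.11 kt.
69 kt ≥ 30 kt ⇒ rapid intensification.

69 kt, yes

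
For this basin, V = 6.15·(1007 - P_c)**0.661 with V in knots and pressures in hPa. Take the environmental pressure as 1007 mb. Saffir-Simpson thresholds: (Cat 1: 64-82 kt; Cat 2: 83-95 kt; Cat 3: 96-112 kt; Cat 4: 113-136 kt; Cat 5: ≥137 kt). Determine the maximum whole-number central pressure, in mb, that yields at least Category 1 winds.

972 mb

Category 1 begins at V = 64 kt.
Required ΔP = (64/6.15)^(1/0.661) = 10.407^1.513 ≈ 34.60 mb.
P_c ≤ 1007 − 34.60 = 972.40, so the highest integer P_c is 972 mb.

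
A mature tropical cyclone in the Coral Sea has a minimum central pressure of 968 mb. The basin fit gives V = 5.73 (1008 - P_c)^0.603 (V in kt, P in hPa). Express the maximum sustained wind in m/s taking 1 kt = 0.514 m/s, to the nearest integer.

27 m/s

ΔP = 1008 − 968 = 40 mb.
V ≈ 5.73 × 40^0.603 = 5.73 × 9.248 ≈ 52.990 kt.
52.990 × 0.514 ≈ 27.24 m/s → 27 m/s.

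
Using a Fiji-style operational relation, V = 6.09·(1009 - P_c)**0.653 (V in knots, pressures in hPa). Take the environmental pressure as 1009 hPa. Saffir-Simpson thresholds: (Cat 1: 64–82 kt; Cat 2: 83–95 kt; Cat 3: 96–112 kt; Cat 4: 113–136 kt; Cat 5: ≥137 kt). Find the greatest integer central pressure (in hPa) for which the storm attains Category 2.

Category 2 begins at V = 83 kt.
Required ΔP = (83/6.09)^(1/0.653) = 13.629^1.531 ≈ 54.61 hPa.
P_c ≤ 1009 − 54.61 = 954.39, so the highest integer P_c is 954 hPa.

954 hPa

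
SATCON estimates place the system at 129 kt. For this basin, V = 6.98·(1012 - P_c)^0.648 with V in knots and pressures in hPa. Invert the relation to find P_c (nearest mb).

922 mb

ΔP = (V / 6.98)^(1/0.648) = (129/6.98)^1.543.
129/6.98 = 18.481; 18.481^1.543 ≈ 90.12 mb.
P_c = 1012 − 90.12 = 921.88 ≈ 922 mb.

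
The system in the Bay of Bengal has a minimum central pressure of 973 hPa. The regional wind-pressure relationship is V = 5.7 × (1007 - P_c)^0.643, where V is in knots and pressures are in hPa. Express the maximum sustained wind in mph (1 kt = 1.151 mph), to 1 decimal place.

63.3 mph

ΔP = 1007 − 973 = 34 hPa.
V ≈ 5.7 × 34^0.643 = 5.7 × 9.655 ≈ 55.032 kt.
55.032 × 1.151 ≈ 63.34 mph → 63.3 mph.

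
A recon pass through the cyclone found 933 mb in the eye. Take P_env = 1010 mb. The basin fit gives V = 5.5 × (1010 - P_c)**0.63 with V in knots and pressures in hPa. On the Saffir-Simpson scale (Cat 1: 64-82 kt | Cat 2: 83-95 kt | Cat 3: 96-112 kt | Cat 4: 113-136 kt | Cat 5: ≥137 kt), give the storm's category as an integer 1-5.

2

ΔP = 1010 − 933 = 77 mb.
V ≈ 5.5 × 77^0.63 = 5.5 × 15.43 ≈ 85 kt.
85 kt falls in the Category 2 band.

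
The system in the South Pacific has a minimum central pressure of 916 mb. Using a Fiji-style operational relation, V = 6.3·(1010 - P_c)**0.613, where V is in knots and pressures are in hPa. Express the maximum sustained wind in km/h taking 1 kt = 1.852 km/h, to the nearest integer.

189 km/h

ΔP = 1010 − 916 = 94 mb.
V ≈ 6.3 × 94^0.613 = 6.3 × 16.200 ≈ 102.063 kt.
102.063 × 1.852 ≈ 189.02 km/h → 189 km/h.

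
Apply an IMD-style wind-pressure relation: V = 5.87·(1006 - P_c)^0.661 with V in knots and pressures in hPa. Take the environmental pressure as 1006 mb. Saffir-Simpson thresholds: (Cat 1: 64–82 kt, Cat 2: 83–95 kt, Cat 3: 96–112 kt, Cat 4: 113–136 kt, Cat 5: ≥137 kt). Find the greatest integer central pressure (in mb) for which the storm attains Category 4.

918 mb

Category 4 begins at V = 113 kt.
Required ΔP = (113/5.87)^(1/0.661) = 19.250^1.513 ≈ 87.74 mb.
P_c ≤ 1006 − 87.74 = 918.26, so the highest integer P_c is 918 mb.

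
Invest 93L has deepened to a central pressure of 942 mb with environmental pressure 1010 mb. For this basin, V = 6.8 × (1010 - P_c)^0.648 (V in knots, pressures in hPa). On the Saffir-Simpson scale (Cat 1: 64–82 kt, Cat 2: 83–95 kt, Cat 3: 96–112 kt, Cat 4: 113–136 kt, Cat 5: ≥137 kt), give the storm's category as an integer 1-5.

3

ΔP = 1010 − 942 = 68 mb.
V ≈ 6.8 × 68^0.648 = 6.8 × 15.40 ≈ 105 kt.
105 kt falls in the Category 3 band.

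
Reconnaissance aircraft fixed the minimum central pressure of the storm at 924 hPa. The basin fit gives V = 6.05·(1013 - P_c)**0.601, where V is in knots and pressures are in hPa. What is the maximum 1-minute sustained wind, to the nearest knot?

ΔP = 1013 − 924 = 89 hPa.
89^0.601 ≈ 14.845.
V ≈ 6.05 × 14.845 ≈ 89.8 kt.

90 kt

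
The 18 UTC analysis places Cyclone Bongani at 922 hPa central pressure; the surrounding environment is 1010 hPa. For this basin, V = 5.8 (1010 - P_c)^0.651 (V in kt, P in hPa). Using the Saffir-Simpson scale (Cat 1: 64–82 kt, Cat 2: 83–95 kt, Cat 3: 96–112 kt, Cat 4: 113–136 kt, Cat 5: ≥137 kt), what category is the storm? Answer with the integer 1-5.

ΔP = 1010 − 922 = 88 hPa.
V ≈ 5.8 × 88^0.651 = 5.8 × 18.44 ≈ 107 kt.
107 kt falls in the Category 3 band.

3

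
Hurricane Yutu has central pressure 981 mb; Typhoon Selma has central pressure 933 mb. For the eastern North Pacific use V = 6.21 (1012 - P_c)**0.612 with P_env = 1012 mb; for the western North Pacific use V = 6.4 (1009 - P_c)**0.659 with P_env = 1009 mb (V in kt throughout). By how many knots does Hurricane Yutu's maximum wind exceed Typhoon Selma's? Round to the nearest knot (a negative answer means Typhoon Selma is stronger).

Hurricane Yutu: ΔP = 31; V ≈ 6.21 × 31^0.612 ≈ 50.79 kt.
Typhoon Selma: ΔP = 76; V ≈ 6.4 × 76^0.659 ≈ 111.08 kt.
Difference ≈ 50.79 − 111.08 = -60.29 → -60 kt.

-60 kt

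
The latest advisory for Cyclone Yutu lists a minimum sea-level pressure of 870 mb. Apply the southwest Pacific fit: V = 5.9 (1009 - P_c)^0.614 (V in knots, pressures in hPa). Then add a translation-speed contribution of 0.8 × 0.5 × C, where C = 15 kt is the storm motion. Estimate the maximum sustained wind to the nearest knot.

ΔP = 1009 − 870 = 139 mb.
139^0.614 ≈ 20.692.
V ≈ 5.9 × 20.692 ≈ 122.1 kt.
Translation term: 0.8 × 0.5 × 15 = 6 kt.
Corrected V ≈ 128.1 kt → 128 kt.

128 kt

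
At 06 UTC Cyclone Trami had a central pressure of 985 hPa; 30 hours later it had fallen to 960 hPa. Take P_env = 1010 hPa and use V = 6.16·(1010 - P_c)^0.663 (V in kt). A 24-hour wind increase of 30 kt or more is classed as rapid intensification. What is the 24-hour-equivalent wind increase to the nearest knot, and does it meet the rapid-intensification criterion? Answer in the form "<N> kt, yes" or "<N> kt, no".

V₁: ΔP = 25, V ≈ 6.16 × 25^0.663 ≈ 52.05 kt.
V₂: ΔP = 50, V ≈ 6.16 × 50^0.663 ≈ 82.41 kt.
ΔV over 30 h = 30.36 kt → 24 h equivalent = 30.36 × 24/30 ≈ 24.29 kt.
24 kt < 30 kt ⇒ not rapid intensification.

24 kt, no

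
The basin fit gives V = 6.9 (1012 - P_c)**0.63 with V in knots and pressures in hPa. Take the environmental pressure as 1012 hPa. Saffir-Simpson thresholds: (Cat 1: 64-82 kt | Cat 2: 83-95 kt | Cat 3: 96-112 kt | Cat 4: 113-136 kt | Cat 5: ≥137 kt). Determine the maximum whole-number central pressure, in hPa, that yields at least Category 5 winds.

Category 5 begins at V = 137 kt.
Required ΔP = (137/6.9)^(1/0.63) = 19.855^1.587 ≈ 114.85 hPa.
P_c ≤ 1012 − 114.85 = 897.15, so the highest integer P_c is 897 hPa.

897 hPa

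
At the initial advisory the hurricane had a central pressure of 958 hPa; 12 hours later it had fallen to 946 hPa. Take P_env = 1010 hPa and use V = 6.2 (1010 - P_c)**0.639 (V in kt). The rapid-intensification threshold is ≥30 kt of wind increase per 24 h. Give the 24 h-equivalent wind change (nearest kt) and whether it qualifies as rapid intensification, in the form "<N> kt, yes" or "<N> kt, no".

22 kt, no

V₁: ΔP = 52, V ≈ 6.2 × 52^0.639 ≈ 77.43 kt.
V₂: ΔP = 64, V ≈ 6.2 × 64^0.639 ≈ 88.42 kt.
ΔV over 12 h = 10.99 kt → 24 h equivalent = 10.99 × 24/12 ≈ 21.98 kt.
22 kt < 30 kt ⇒ not rapid intensification.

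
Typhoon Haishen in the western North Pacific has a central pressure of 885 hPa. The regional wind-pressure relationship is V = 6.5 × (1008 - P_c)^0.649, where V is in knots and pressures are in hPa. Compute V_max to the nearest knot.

148 kt

ΔP = 1008 − 885 = 123 hPa.
123^0.649 ≈ 22.717.
V ≈ 6.5 × 22.717 ≈ 147.7 kt.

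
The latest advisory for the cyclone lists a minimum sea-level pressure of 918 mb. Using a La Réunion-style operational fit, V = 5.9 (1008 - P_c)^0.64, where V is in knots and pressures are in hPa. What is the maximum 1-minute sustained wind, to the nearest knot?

105 kt

ΔP = 1008 − 918 = 90 mb.
90^0.64 ≈ 17.812.
V ≈ 5.9 × 17.812 ≈ 105.1 kt.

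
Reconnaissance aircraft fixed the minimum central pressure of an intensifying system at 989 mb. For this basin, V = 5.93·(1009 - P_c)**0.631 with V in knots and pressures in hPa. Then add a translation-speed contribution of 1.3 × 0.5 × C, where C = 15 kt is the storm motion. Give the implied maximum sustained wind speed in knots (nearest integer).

ΔP = 1009 − 989 = 20 mb.
20^0.631 ≈ 6.621.
V ≈ 5.93 × 6.621 ≈ 39.3 kt.
Translation term: 1.3 × 0.5 × 15 = 9.75 kt.
Corrected V ≈ 49.05 kt → 49 kt.

49 kt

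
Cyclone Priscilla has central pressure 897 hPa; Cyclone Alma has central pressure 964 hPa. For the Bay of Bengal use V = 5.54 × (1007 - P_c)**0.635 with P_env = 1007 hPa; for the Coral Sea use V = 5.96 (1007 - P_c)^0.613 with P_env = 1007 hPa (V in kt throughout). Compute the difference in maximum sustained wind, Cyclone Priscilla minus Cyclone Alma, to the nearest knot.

Cyclone Priscilla: ΔP = 110; V ≈ 5.54 × 110^0.635 ≈ 109.60 kt.
Cyclone Alma: ΔP = 43; V ≈ 5.96 × 43^0.613 ≈ 59.78 kt.
Difference ≈ 109.60 − 59.78 = 49.82 → 50 kt.

50 kt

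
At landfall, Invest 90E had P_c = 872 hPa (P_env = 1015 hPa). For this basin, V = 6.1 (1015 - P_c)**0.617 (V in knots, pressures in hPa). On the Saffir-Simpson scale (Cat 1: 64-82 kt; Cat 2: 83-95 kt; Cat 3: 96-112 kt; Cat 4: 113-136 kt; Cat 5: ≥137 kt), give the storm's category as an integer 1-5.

4

ΔP = 1015 − 872 = 143 hPa.
V ≈ 6.1 × 143^0.617 = 6.1 × 21.37 ≈ 130 kt.
130 kt falls in the Category 4 band.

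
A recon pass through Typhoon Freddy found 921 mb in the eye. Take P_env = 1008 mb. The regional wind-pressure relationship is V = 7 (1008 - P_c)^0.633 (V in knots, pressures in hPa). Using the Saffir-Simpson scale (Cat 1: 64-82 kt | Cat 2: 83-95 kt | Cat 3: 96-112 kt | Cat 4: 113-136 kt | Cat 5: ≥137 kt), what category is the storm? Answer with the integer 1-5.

ΔP = 1008 − 921 = 87 mb.
V ≈ 7 × 87^0.633 = 7 × 16.89 ≈ 118 kt.
118 kt falls in the Category 4 band.

4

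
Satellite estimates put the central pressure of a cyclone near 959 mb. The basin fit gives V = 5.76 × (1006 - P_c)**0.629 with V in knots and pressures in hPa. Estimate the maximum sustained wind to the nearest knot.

ΔP = 1006 − 959 = 47 mb.
47^0.629 ≈ 11.265.
V ≈ 5.76 × 11.265 ≈ 64.9 kt.

65 kt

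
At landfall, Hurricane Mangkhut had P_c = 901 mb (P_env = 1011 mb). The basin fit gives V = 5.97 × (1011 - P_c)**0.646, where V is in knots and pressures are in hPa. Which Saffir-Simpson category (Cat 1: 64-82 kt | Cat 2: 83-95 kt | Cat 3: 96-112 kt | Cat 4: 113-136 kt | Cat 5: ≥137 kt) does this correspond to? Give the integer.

ΔP = 1011 − 901 = 110 mb.
V ≈ 5.97 × 110^0.646 = 5.97 × 20.83 ≈ 124 kt.
124 kt falls in the Category 4 band.

4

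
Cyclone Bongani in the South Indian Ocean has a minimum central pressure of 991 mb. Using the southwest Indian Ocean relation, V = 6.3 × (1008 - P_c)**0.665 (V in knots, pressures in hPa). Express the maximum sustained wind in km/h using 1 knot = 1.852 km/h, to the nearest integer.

ΔP = 1008 − 991 = 17 mb.
V ≈ 6.3 × 17^0.665 = 6.3 × 6.580 ≈ 41.456 kt.
41.456 × 1.852 ≈ 76.78 km/h → 77 km/h.

77 km/h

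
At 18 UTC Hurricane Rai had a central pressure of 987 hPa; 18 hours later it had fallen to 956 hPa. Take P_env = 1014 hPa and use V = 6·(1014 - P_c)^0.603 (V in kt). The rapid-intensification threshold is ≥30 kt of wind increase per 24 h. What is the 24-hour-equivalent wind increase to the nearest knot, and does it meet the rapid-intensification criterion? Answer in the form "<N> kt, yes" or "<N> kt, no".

V₁: ΔP = 27, V ≈ 6 × 27^0.603 ≈ 43.78 kt.
V₂: ΔP = 58, V ≈ 6 × 58^0.603 ≈ 69.42 kt.
ΔV over 18 h = 25.64 kt → 24 h equivalent = 25.64 × 24/18 ≈ 34.19 kt.
34 kt ≥ 30 kt ⇒ rapid intensification.

34 kt, yes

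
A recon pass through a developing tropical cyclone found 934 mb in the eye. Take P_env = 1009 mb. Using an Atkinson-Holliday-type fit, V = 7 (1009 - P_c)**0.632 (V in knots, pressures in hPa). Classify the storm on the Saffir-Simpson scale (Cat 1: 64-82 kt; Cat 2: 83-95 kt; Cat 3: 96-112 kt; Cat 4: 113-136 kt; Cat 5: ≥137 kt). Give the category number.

ΔP = 1009 − 934 = 75 mb.
V ≈ 7 × 75^0.632 = 7 × 15.31 ≈ 107 kt.
107 kt falls in the Category 3 band.

3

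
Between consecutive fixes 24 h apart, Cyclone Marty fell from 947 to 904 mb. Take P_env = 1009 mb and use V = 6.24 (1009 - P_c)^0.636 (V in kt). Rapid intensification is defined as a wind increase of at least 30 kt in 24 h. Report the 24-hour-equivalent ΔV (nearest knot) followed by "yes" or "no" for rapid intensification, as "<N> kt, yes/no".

V₁: ΔP = 62, V ≈ 6.24 × 62^0.636 ≈ 86.13 kt.
V₂: ΔP = 105, V ≈ 6.24 × 105^0.636 ≈ 120.41 kt.
ΔV over 24 h = 34.28 kt → 24 h equivalent = 34.28 × 24/24 ≈ 34.28 kt.
34 kt ≥ 30 kt ⇒ rapid intensification.

34 kt, yes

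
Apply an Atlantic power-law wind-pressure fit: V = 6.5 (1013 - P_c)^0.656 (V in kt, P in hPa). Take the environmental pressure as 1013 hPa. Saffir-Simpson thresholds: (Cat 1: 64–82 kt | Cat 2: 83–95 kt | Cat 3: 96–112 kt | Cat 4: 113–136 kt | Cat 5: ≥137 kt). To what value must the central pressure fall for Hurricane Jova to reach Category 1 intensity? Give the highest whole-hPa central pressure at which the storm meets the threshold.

980 hPa

Category 1 begins at V = 64 kt.
Required ΔP = (64/6.5)^(1/0.656) = 9.846^1.524 ≈ 32.67 hPa.
P_c ≤ 1013 − 32.67 = 980.33, so the highest integer P_c is 980 hPa.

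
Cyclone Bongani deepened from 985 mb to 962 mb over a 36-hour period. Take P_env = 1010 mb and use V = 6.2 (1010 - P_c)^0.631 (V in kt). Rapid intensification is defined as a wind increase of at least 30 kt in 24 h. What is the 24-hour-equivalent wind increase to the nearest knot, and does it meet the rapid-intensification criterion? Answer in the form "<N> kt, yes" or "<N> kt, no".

16 kt, no

V₁: ΔP = 25, V ≈ 6.2 × 25^0.631 ≈ 47.26 kt.
V₂: ΔP = 48, V ≈ 6.2 × 48^0.631 ≈ 71.33 kt.
ΔV over 36 h = 24.07 kt → 24 h equivalent = 24.07 × 24/36 ≈ 16.05 kt.
16 kt < 30 kt ⇒ not rapid intensification.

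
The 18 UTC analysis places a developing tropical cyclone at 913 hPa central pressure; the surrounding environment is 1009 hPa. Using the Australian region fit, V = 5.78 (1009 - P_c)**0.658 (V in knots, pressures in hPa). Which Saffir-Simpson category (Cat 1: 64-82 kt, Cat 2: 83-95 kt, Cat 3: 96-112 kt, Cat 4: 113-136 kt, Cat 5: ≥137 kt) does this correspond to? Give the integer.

ΔP = 1009 − 913 = 96 hPa.
V ≈ 5.78 × 96^0.658 = 5.78 × 20.15 ≈ 116 kt.
116 kt falls in the Category 4 band.

4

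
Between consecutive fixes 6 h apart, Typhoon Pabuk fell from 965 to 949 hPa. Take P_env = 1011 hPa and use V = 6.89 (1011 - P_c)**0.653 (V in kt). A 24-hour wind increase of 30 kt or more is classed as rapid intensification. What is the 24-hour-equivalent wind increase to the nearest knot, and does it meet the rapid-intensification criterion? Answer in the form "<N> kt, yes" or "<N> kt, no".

72 kt, yes

V₁: ΔP = 46, V ≈ 6.89 × 46^0.653 ≈ 83.95 kt.
V₂: ΔP = 62, V ≈ 6.89 × 62^0.653 ≈ 102.01 kt.
ΔV over 6 h = 18.06 kt → 24 h equivalent = 18.06 × 24/6 ≈ 72.24 kt.
72 kt ≥ 30 kt ⇒ rapid intensification.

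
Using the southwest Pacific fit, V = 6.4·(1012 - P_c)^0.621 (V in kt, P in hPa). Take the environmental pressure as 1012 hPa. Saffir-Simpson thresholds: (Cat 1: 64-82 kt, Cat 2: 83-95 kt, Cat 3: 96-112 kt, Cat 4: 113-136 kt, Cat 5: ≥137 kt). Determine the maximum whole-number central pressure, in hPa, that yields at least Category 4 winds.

Category 4 begins at V = 113 kt.
Required ΔP = (113/6.4)^(1/0.621) = 17.656^1.610 ≈ 101.83 hPa.
P_c ≤ 1012 − 101.83 = 910.17, so the highest integer P_c is 910 hPa.

910 hPa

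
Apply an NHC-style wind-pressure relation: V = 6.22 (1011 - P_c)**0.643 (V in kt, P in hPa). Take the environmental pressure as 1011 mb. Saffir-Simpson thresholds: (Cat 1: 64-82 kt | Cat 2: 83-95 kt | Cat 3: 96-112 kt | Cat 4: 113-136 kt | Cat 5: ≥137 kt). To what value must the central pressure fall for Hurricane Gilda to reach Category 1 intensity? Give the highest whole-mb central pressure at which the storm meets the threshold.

Category 1 begins at V = 64 kt.
Required ΔP = (64/6.22)^(1/0.643) = 10.289^1.555 ≈ 37.54 mb.
P_c ≤ 1011 − 37.54 = 973.46, so the highest integer P_c is 973 mb.

973 mb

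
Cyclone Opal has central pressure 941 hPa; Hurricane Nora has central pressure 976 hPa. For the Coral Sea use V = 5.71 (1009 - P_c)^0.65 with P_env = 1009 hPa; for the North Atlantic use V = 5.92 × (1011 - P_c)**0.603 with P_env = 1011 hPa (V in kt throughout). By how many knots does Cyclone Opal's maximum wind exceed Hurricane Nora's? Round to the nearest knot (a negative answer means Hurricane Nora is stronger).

38 kt

Cyclone Opal: ΔP = 68; V ≈ 5.71 × 68^0.65 ≈ 88.67 kt.
Hurricane Nora: ΔP = 35; V ≈ 5.92 × 35^0.603 ≈ 50.51 kt.
Difference ≈ 88.67 − 50.51 = 38.16 → 38 kt.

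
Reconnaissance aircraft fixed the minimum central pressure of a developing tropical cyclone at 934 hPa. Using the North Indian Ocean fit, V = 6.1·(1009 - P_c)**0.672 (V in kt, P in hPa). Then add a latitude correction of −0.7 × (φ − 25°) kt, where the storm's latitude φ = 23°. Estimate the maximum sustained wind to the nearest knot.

ΔP = 1009 − 934 = 75 hPa.
75^0.672 ≈ 18.199.
V ≈ 6.1 × 18.199 ≈ 111.0 kt.
Latitude correction: −0.7 × (23 − 25) = 1.4 kt.
Corrected V ≈ 112.4 kt → 112 kt.

112 kt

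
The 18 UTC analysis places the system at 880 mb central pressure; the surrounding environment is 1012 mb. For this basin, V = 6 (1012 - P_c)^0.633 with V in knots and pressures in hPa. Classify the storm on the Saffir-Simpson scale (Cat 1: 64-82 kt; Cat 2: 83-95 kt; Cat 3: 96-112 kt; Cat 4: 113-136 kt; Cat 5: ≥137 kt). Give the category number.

ΔP = 1012 − 880 = 132 mb.
V ≈ 6 × 132^0.633 = 6 × 21.99 ≈ 132 kt.
132 kt falls in the Category 4 band.

4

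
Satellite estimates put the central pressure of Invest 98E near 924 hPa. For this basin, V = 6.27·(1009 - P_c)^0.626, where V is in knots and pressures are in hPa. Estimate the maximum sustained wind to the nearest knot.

101 kt

ΔP = 1009 − 924 = 85 hPa.
85^0.626 ≈ 16.137.
V ≈ 6.27 × 16.137 ≈ 101.2 kt.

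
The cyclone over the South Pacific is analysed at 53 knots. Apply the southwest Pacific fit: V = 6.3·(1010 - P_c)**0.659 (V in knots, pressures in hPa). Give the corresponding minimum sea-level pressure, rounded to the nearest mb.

ΔP = (V / 6.3)^(1/0.659) = (53/6.3)^1.517.
53/6.3 = 8.413; 8.413^1.517 ≈ 25.32 mb.
P_c = 1010 − 25.32 = 984.68 ≈ 985 mb.

985 mb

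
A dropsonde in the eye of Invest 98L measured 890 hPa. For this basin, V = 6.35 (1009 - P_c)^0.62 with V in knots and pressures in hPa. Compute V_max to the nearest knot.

ΔP = 1009 − 890 = 119 hPa.
119^0.62 ≈ 19.357.
V ≈ 6.35 × 19.357 ≈ 122.9 kt.

123 kt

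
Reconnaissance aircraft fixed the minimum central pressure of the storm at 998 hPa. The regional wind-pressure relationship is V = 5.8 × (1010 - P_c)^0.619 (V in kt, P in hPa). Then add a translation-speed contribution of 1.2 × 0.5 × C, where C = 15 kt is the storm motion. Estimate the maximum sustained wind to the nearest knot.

ΔP = 1010 − 998 = 12 hPa.
12^0.619 ≈ 4.656.
V ≈ 5.8 × 4.656 ≈ 27.0 kt.
Translation term: 1.2 × 0.5 × 15 = 9 kt.
Corrected V ≈ 36 kt → 36 kt.

36 kt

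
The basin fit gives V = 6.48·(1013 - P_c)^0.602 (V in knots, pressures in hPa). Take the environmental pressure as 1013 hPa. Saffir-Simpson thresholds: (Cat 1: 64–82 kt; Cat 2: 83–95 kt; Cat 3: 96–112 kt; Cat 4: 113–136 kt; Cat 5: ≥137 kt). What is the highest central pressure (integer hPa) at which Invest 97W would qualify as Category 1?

968 hPa

Category 1 begins at V = 64 kt.
Required ΔP = (64/6.48)^(1/0.602) = 9.877^1.661 ≈ 44.89 hPa.
P_c ≤ 1013 − 44.89 = 968.11, so the highest integer P_c is 968 hPa.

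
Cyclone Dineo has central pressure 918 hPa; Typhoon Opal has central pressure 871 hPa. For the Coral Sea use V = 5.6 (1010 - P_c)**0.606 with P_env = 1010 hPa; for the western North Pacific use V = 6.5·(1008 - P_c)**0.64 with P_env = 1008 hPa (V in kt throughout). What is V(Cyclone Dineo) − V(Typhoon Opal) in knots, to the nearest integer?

-65 kt

Cyclone Dineo: ΔP = 92; V ≈ 5.6 × 92^0.606 ≈ 86.74 kt.
Typhoon Opal: ΔP = 137; V ≈ 6.5 × 137^0.64 ≈ 151.50 kt.
Difference ≈ 86.74 − 151.50 = -64.76 → -65 kt.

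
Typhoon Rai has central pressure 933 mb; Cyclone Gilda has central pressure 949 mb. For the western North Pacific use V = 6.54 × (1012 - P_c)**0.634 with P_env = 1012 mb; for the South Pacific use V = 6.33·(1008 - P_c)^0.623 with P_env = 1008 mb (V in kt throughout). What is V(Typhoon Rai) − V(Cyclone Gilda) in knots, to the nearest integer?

Typhoon Rai: ΔP = 79; V ≈ 6.54 × 79^0.634 ≈ 104.39 kt.
Cyclone Gilda: ΔP = 59; V ≈ 6.33 × 59^0.623 ≈ 80.29 kt.
Difference ≈ 104.39 − 80.29 = 24.10 → 24 kt.

24 kt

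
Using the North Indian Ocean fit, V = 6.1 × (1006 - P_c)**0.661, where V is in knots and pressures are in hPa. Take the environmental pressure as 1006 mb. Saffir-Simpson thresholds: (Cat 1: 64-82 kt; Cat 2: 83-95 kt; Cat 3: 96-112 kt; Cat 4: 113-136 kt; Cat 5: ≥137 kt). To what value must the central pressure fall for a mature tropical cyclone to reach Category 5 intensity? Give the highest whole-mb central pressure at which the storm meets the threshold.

895 mb

Category 5 begins at V = 137 kt.
Required ΔP = (137/6.1)^(1/0.661) = 22.459^1.513 ≈ 110.78 mb.
P_c ≤ 1006 − 110.78 = 895.22, so the highest integer P_c is 895 mb.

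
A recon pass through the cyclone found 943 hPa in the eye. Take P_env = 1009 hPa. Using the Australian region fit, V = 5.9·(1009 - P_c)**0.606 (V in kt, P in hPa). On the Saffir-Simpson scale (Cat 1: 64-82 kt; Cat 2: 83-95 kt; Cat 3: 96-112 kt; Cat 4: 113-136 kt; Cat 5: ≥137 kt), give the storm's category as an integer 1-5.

ΔP = 1009 − 943 = 66 hPa.
V ≈ 5.9 × 66^0.606 = 5.9 × 12.67 ≈ 75 kt.
75 kt falls in the Category 1 band.

1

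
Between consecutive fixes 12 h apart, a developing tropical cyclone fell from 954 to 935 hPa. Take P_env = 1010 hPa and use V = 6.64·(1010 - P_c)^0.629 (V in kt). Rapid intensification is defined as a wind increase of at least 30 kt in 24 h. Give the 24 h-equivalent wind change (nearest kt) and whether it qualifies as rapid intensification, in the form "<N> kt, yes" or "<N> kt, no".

V₁: ΔP = 56, V ≈ 6.64 × 56^0.629 ≈ 83.52 kt.
V₂: ΔP = 75, V ≈ 6.64 × 75^0.629 ≈ 100.36 kt.
ΔV over 12 h = 16.84 kt → 24 h equivalent = 16.84 × 24/12 ≈ 33.68 kt.
34 kt ≥ 30 kt ⇒ rapid intensification.

34 kt, yes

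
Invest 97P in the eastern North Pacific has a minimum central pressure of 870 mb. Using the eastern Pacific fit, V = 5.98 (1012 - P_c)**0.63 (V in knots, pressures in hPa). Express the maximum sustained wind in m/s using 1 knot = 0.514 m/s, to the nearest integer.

ΔP = 1012 − 870 = 142 mb.
V ≈ 5.98 × 142^0.63 = 5.98 × 22.696 ≈ 135.720 kt.
135.720 × 0.514 ≈ 69.76 m/s → 70 m/s.

70 m/s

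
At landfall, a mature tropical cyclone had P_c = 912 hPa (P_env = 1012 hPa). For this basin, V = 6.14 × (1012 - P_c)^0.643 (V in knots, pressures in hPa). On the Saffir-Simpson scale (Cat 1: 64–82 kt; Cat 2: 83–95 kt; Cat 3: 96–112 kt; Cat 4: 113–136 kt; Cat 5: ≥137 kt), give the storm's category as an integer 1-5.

4

ΔP = 1012 − 912 = 100 hPa.
V ≈ 6.14 × 100^0.643 = 6.14 × 19.32 ≈ 119 kt.
119 kt falls in the Category 4 band.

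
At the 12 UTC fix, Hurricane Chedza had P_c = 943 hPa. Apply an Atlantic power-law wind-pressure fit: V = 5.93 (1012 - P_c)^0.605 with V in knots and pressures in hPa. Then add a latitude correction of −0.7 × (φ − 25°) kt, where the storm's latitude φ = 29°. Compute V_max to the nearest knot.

74 kt

ΔP = 1012 − 943 = 69 hPa.
69^0.605 ≈ 12.957.
V ≈ 5.93 × 12.957 ≈ 76.8 kt.
Latitude correction: −0.7 × (29 − 25) = -2.8 kt.
Corrected V ≈ 74 kt → 74 kt.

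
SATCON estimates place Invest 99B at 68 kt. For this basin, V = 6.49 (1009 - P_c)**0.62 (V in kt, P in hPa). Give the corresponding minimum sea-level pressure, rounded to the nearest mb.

965 mb

ΔP = (V / 6.49)^(1/0.62) = (68/6.49)^1.613.
68/6.49 = 10.478; 10.478^1.613 ≈ 44.22 mb.
P_c = 1009 − 44.22 = 964.78 ≈ 965 mb.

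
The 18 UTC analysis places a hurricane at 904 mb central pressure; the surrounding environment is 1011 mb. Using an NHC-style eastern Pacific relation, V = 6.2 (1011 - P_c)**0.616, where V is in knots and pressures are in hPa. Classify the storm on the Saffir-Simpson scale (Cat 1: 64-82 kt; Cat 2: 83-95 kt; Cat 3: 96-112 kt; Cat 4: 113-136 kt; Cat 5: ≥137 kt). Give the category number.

ΔP = 1011 − 904 = 107 mb.
V ≈ 6.2 × 107^0.616 = 6.2 × 17.79 ≈ 110 kt.
110 kt falls in the Category 3 band.

3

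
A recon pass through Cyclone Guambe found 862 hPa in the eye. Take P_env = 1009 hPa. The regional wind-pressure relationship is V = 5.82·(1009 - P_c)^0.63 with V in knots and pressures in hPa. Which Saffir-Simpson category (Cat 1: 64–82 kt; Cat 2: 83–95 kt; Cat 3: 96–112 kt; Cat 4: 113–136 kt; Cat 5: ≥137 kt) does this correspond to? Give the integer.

4

ΔP = 1009 − 862 = 147 hPa.
V ≈ 5.82 × 147^0.63 = 5.82 × 23.20 ≈ 135 kt.
135 kt falls in the Category 4 band.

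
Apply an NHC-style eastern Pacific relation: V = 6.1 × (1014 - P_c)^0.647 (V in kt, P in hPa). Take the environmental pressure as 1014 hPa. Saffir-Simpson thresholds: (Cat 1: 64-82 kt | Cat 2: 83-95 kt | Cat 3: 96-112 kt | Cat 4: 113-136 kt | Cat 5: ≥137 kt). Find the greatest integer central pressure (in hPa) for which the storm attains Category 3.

943 hPa

Category 3 begins at V = 96 kt.
Required ΔP = (96/6.1)^(1/0.647) = 15.738^1.546 ≈ 70.79 hPa.
P_c ≤ 1014 − 70.79 = 943.21, so the highest integer P_c is 943 hPa.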